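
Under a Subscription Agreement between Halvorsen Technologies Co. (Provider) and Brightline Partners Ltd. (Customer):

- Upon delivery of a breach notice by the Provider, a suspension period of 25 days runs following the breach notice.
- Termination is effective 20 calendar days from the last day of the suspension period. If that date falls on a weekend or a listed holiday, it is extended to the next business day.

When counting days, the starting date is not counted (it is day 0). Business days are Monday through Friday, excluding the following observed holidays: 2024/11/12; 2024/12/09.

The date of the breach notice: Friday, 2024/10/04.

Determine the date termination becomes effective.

Adding 25 calendar days to 2024/10/04 gives 2024/10/29, which is the last day of the suspension period.
Adding 20 calendar days to 2024/10/29 gives 2024/11/18, which is the date termination becomes effective. 2024/11/18 is a Monday and is not a listed holiday, so no roll-forward applies.

2024/11/18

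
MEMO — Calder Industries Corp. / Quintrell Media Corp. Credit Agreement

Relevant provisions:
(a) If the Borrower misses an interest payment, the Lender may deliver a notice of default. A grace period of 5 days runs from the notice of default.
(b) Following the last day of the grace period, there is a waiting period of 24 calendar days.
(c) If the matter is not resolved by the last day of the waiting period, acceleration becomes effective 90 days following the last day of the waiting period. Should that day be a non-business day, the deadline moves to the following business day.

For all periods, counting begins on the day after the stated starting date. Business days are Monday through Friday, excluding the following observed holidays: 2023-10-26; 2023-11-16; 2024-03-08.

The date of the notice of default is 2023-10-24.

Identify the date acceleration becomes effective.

2024-02-20

The last day of the grace period: 2023-10-24 + 5 days = 2023-10-29.
The last day of the waiting period: 24 calendar days after 2023-10-29 is 2023-11-22.
The date acceleration becomes effective: 2023-11-22 + 90 days = 2024-02-20. 2024-02-20 is a Tuesday and is not a listed holiday, so no roll-forward applies.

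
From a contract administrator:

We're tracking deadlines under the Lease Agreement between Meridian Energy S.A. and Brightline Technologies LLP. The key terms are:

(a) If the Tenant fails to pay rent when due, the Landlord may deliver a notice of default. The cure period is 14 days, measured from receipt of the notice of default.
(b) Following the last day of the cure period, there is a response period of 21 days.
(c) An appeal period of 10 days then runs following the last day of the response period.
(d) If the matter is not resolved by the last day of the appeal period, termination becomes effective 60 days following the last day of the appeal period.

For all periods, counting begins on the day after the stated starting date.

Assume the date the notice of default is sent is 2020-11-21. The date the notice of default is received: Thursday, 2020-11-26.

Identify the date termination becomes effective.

The last day of the cure period: 14 calendar days after 2020-11-26 is 2020-12-10.
Adding 21 calendar days to 2020-12-10 gives 2020-12-31, which is the last day of the response period.
The last day of the appeal period: 10 calendar days after 2020-12-31 is 2021-01-10.
The date termination becomes effective: 2021-01-10 + 60 days = 2021-03-11.

2021-03-11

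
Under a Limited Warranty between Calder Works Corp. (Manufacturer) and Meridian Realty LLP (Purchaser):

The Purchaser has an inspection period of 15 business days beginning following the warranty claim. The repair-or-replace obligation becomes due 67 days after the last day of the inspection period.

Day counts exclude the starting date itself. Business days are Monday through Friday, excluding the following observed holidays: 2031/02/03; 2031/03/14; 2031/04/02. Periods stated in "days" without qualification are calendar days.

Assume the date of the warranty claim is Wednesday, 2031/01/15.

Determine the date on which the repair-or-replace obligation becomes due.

The last day of the inspection period: counting 15 business days from Wednesday, 2031/01/15 (Jan 16, Jan 17, Jan 20, Jan 21, …, Feb 4, Feb 5, Feb 6, skipping weekends and the listed holiday on Feb 3) reaches Thursday, 2031/02/06.
Adding 67 calendar days to 2031/02/06 gives 2031/04/14, which is the date on which the repair-or-replace obligation becomes due.

2031/04/14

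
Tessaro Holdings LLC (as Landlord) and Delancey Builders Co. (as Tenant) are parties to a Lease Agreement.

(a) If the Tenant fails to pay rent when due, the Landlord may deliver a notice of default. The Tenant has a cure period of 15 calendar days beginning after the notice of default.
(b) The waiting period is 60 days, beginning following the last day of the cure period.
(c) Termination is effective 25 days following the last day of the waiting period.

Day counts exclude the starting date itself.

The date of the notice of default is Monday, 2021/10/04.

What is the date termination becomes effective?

The last day of the cure period: 2021/10/04 + 15 days = 2021/10/19.
The last day of the waiting period: 2021/10/19 + 60 days = 2021/12/18.
The date termination becomes effective: 25 calendar days after 2021/12/18 is 2022/01/12.

2022/01/12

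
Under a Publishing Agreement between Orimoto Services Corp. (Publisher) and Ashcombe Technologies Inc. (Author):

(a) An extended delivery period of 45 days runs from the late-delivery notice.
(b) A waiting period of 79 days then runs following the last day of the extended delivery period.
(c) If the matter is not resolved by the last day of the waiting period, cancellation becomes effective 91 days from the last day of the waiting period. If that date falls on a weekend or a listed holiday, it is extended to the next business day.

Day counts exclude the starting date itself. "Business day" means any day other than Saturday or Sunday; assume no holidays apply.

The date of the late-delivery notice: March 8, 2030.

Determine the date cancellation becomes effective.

October 9, 2030

Adding 45 calendar days to March 8, 2030 gives April 22, 2030, which is the last day of the extended delivery period.
The last day of the waiting period: April 22, 2030 + 79 days = July 10, 2030.
The date cancellation becomes effective: 91 calendar days after July 10, 2030 is October 9, 2030. October 9, 2030 is a Wednesday, so no roll-forward applies.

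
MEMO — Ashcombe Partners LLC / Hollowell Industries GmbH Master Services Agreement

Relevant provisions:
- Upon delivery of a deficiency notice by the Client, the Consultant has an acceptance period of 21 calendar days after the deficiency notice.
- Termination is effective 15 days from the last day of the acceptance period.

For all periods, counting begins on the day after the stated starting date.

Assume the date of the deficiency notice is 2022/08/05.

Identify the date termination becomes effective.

2022/09/10

The last day of the acceptance period: 21 calendar days after 2022/08/05 is 2022/08/26.
The date termination becomes effective: 15 calendar days after 2022/08/26 is 2022/09/10.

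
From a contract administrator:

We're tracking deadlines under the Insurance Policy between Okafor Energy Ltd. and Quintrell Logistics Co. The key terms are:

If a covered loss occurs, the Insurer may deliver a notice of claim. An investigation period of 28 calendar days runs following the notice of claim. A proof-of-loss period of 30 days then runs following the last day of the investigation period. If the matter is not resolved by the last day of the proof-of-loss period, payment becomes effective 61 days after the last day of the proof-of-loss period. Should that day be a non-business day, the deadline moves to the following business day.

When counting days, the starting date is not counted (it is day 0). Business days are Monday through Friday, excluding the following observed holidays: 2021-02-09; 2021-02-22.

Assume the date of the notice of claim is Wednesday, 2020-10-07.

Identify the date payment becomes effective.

2021-02-03

The last day of the investigation period: 28 calendar days after 2020-10-07 is 2020-11-04.
Adding 30 calendar days to 2020-11-04 gives 2020-12-04, which is the last day of the proof-of-loss period.
The date payment becomes effective: 2020-12-04 + 61 days = 2021-02-03. 2021-02-03 is a Wednesday and is not a listed holiday, so no roll-forward applies.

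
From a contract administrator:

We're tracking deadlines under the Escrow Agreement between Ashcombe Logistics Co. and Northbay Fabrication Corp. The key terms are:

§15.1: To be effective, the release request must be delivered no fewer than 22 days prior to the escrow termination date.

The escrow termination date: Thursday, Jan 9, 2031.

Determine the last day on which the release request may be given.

Dec 18, 2030

Counting back 22 calendar days from Jan 9, 2031 gives Dec 18, 2030.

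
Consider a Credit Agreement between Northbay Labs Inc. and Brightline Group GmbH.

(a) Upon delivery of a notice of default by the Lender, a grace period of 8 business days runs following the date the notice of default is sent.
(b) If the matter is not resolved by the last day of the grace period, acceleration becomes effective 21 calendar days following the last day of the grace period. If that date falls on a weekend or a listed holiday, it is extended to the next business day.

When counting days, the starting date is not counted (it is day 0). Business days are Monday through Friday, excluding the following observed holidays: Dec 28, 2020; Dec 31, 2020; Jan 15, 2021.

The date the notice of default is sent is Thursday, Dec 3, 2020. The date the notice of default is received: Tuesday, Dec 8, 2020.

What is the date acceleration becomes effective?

Jan 5, 2021

From Thursday, Dec 3, 2020, 8 business days (Dec 4, Dec 7, Dec 8, Dec 9, Dec 10, Dec 11, Dec 14, Dec 15, skipping weekends) brings us to Tuesday, Dec 15, 2020, which is the last day of the grace period.
The date acceleration becomes effective: 21 calendar days after Dec 15, 2020 is Jan 5, 2021. Jan 5, 2021 is a Tuesday and is not a listed holiday, so no roll-forward applies.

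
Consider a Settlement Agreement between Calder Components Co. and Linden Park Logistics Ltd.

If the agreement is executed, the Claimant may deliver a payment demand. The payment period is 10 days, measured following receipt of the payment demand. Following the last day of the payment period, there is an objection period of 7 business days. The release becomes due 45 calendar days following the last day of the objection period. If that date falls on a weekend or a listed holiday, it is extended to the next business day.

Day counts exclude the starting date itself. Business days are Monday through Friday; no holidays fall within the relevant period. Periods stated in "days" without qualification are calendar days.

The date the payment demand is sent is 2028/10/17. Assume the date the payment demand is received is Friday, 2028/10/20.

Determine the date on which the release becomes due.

Adding 10 calendar days to 2028/10/20 gives 2028/10/30, which is the last day of the payment period.
From Monday, 2028/10/30, 7 business days (Oct 31, Nov 1, Nov 2, Nov 3, Nov 6, Nov 7, Nov 8, skipping weekends) brings us to Wednesday, 2028/11/08, which is the last day of the objection period.
The date on which the release becomes due: 2028/11/08 + 45 days = 2028/12/23. That falls on a Saturday, so it rolls to the next business day, Monday, 2028/12/25.

2028/12/25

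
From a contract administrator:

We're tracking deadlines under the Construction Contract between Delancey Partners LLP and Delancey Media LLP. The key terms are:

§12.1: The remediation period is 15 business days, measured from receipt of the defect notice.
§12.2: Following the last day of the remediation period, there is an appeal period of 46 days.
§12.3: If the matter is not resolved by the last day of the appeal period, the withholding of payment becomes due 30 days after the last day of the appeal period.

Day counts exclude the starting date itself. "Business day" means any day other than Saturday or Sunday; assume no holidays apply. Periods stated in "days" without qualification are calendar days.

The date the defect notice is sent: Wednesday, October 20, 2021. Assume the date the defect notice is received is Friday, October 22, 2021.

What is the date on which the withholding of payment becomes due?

The last day of the remediation period: 15 business days after Friday, October 22, 2021, skipping weekends — Oct 25, Oct 26, Oct 27, Oct 28, …, Nov 10, Nov 11, Nov 12 — lands on Friday, November 12, 2021.
Adding 46 calendar days to November 12, 2021 gives December 28, 2021, which is the last day of the appeal period.
Adding 30 calendar days to December 28, 2021 gives January 27, 2022, which is the date on which the withholding of payment becomes due.

January 27, 2022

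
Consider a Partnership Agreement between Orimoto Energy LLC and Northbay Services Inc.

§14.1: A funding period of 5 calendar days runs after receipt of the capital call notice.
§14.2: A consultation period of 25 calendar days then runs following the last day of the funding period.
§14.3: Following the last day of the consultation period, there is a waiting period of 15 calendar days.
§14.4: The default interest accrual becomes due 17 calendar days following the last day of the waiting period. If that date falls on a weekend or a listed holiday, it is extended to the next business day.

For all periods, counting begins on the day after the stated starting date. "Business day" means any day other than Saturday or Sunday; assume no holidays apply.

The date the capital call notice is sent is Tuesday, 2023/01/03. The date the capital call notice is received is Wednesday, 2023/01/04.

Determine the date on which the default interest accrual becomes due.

Adding 5 calendar days to 2023/01/04 gives 2023/01/09, which is the last day of the funding period.
Adding 25 calendar days to 2023/01/09 gives 2023/02/03, which is the last day of the consultation period.
The last day of the waiting period: 2023/02/03 + 15 days = 2023/02/18.
Adding 17 calendar days to 2023/02/18 gives 2023/03/07, which is the date on which the default interest accrual becomes due. 2023/03/07 is a Tuesday, so no roll-forward applies.

2023/03/07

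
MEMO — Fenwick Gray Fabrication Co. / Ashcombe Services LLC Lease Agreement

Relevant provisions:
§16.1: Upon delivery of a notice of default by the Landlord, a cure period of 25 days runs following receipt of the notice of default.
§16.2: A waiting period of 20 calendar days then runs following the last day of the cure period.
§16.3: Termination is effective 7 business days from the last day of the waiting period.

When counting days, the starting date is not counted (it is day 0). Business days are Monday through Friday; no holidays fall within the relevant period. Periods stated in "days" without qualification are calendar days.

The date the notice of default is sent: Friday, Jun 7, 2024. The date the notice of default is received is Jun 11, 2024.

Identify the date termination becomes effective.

Aug 6, 2024

The last day of the cure period: Jun 11, 2024 + 25 days = Jul 6, 2024.
The last day of the waiting period: Jul 6, 2024 + 20 days = Jul 26, 2024.
From Friday, Jul 26, 2024, 7 business days (Jul 29, Jul 30, Jul 31, Aug 1, Aug 2, Aug 5, Aug 6, skipping weekends) brings us to Tuesday, Aug 6, 2024, which is the date termination becomes effective.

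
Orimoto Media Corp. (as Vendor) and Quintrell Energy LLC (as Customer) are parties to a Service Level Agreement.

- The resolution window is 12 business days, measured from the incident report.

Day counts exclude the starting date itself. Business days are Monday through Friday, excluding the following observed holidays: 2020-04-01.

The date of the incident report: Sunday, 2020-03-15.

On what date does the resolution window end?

The last day of the resolution window: 12 business days after Sunday, 2020-03-15, skipping weekends — Mar 16, Mar 17, Mar 18, Mar 19, …, Mar 27, Mar 30, Mar 31 — lands on Tuesday, 2020-03-31.

2020-03-31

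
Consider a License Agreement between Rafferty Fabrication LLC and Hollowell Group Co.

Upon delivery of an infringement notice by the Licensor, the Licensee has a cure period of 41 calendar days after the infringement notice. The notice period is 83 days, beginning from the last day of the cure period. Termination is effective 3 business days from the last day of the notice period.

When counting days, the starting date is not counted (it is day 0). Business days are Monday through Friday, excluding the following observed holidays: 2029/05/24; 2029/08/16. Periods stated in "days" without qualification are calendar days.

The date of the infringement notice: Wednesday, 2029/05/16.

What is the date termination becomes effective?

The last day of the cure period: 41 calendar days after 2029/05/16 is 2029/06/26.
The last day of the notice period: 83 calendar days after 2029/06/26 is 2029/09/17.
The date termination becomes effective: 3 business days after Monday, 2029/09/17, skipping weekends — Sep 18, Sep 19, Sep 20 — lands on Thursday, 2029/09/20.

2029/09/20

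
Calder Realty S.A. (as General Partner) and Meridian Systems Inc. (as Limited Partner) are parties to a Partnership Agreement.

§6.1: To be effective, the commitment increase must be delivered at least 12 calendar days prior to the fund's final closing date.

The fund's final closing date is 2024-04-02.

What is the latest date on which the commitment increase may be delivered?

2024-03-21

2024-04-02 minus 12 days is 2024-03-21.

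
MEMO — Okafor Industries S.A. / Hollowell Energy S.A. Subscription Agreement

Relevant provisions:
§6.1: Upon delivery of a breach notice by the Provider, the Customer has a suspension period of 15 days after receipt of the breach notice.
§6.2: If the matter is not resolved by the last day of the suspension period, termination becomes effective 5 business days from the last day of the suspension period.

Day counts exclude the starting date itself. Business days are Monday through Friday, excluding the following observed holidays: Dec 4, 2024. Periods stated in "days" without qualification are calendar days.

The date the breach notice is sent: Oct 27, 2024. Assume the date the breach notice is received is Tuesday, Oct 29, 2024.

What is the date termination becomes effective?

Nov 20, 2024

The last day of the suspension period: 15 calendar days after Oct 29, 2024 is Nov 13, 2024.
The date termination becomes effective: 5 business days after Wednesday, Nov 13, 2024, skipping weekends — Nov 14, Nov 15, Nov 18, Nov 19, Nov 20 — lands on Wednesday, Nov 20, 2024.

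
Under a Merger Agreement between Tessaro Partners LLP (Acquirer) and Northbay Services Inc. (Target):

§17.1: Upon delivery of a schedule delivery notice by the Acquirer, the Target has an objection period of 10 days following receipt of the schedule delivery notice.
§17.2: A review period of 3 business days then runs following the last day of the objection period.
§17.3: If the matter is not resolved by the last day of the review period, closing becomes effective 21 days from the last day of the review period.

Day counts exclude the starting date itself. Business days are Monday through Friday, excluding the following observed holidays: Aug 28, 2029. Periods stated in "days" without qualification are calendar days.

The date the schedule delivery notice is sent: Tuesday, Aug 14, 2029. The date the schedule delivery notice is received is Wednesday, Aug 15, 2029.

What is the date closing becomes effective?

The last day of the objection period: Aug 15, 2029 + 10 days = Aug 25, 2029.
The last day of the review period: 3 business days after Saturday, Aug 25, 2029, skipping weekends and the listed holiday on Aug 28 — Aug 27, Aug 29, Aug 30 — lands on Thursday, Aug 30, 2029.
The date closing becomes effective: Aug 30, 2029 + 21 days = Sep 20, 2029.

Sep 20, 2029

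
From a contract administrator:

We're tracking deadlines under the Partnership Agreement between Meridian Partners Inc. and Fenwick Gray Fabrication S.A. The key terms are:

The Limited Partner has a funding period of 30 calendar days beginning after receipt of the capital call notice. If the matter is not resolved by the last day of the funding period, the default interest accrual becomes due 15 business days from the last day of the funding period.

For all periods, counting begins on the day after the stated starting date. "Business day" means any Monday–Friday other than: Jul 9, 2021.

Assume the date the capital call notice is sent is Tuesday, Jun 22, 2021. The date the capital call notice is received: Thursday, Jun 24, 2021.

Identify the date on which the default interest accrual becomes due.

Aug 13, 2021

Adding 30 calendar days to Jun 24, 2021 gives Jul 24, 2021, which is the last day of the funding period.
The date on which the default interest accrual becomes due: 15 business days after Saturday, Jul 24, 2021, skipping weekends — Jul 26, Jul 27, Jul 28, Jul 29, …, Aug 11, Aug 12, Aug 13 — lands on Friday, Aug 13, 2021.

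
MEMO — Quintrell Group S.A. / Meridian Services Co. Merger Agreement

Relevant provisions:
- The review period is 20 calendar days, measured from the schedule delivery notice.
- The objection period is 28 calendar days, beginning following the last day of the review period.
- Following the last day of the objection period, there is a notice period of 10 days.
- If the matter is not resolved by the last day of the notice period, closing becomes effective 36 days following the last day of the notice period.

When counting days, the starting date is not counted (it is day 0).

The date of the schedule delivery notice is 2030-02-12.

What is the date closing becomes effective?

Adding 20 calendar days to 2030-02-12 gives 2030-03-04, which is the last day of the review period.
Adding 28 calendar days to 2030-03-04 gives 2030-04-01, which is the last day of the objection period.
The last day of the notice period: 10 calendar days after 2030-04-01 is 2030-04-11.
The date closing becomes effective: 2030-04-11 + 36 days = 2030-05-17.

2030-05-17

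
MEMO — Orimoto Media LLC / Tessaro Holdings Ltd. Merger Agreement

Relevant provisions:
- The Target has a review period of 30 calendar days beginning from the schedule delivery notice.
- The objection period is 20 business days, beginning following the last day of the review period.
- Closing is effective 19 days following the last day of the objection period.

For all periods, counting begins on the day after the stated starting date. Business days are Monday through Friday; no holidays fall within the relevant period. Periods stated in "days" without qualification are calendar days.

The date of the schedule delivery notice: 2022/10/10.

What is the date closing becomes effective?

The last day of the review period: 30 calendar days after 2022/10/10 is 2022/11/09.
The last day of the objection period: counting 20 business days from Wednesday, 2022/11/09 (Nov 10, Nov 11, Nov 14, Nov 15, …, Dec 5, Dec 6, Dec 7, skipping weekends) reaches Wednesday, 2022/12/07.
Adding 19 calendar days to 2022/12/07 gives 2022/12/26, which is the date closing becomes effective.

2022/12/26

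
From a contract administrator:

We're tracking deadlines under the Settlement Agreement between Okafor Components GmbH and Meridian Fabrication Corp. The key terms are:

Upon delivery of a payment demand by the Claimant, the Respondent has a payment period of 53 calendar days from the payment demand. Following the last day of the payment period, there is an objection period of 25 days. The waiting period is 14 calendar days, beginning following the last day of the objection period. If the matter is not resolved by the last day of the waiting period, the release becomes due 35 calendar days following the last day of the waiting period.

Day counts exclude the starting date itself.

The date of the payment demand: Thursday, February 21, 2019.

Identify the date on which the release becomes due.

June 28, 2019

The last day of the payment period: 53 calendar days after February 21, 2019 is April 15, 2019.
Adding 25 calendar days to April 15, 2019 gives May 10, 2019, which is the last day of the objection period.
The last day of the waiting period: 14 calendar days after May 10, 2019 is May 24, 2019.
The date on which the release becomes due: May 24, 2019 + 35 days = June 28, 2019.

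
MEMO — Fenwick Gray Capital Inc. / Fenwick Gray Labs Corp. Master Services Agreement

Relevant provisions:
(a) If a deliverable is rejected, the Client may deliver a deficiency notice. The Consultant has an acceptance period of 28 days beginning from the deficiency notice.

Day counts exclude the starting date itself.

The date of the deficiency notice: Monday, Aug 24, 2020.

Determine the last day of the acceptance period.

Sep 21, 2020

Adding 28 calendar days to Aug 24, 2020 gives Sep 21, 2020, which is the last day of the acceptance period.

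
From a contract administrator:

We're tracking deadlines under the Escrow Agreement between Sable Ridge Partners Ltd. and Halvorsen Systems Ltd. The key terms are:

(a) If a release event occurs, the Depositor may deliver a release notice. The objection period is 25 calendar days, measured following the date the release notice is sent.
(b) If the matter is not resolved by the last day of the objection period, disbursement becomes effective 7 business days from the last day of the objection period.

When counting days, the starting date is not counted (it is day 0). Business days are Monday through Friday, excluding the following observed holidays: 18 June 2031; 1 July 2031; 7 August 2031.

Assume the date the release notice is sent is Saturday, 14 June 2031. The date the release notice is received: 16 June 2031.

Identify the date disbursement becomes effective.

The last day of the objection period: 25 calendar days after 14 June 2031 is 9 July 2031.
From Wednesday, 9 July 2031, 7 business days (Jul 10, Jul 11, Jul 14, Jul 15, Jul 16, Jul 17, Jul 18, skipping weekends) brings us to Friday, 18 July 2031, which is the date disbursement becomes effective.

18 July 2031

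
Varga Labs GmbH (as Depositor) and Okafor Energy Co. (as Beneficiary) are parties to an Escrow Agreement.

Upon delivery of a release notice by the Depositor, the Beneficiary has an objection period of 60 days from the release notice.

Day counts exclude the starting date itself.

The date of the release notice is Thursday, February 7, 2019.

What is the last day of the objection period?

April 8, 2019

The last day of the objection period: 60 calendar days after February 7, 2019 is April 8, 2019.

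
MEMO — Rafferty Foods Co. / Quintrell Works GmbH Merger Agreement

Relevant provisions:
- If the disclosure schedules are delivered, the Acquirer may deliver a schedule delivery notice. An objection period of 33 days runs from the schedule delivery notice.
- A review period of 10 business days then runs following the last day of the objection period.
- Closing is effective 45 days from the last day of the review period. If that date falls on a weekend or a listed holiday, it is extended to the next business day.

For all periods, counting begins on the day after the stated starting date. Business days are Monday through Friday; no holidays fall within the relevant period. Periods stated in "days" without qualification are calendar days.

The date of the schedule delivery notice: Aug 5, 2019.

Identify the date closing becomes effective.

The last day of the objection period: Aug 5, 2019 + 33 days = Sep 7, 2019.
From Saturday, Sep 7, 2019, 10 business days (Sep 9, Sep 10, Sep 11, Sep 12, Sep 13, Sep 16, Sep 17, Sep 18, Sep 19, Sep 20, skipping weekends) brings us to Friday, Sep 20, 2019, which is the last day of the review period.
The date closing becomes effective: 45 calendar days after Sep 20, 2019 is Nov 4, 2019. Nov 4, 2019 is a Monday, so no roll-forward applies.

Nov 4, 2019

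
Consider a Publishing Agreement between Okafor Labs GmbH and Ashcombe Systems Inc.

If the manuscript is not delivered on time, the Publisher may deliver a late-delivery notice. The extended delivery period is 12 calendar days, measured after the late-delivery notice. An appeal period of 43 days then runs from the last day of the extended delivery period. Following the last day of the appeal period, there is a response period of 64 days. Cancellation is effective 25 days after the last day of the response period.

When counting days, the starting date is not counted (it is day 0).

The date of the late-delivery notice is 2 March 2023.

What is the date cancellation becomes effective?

Adding 12 calendar days to 2 March 2023 gives 14 March 2023, which is the last day of the extended delivery period.
Adding 43 calendar days to 14 March 2023 gives 26 April 2023, which is the last day of the appeal period.
Adding 64 calendar days to 26 April 2023 gives 29 June 2023, which is the last day of the response period.
The date cancellation becomes effective: 29 June 2023 + 25 days = 24 July 2023.

24 July 2023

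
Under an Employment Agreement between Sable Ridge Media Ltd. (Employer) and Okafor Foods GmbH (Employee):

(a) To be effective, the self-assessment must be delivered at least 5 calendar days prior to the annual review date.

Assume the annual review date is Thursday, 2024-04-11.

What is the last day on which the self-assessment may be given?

2024-04-06

Counting back 5 calendar days from 2024-04-11 gives 2024-04-06.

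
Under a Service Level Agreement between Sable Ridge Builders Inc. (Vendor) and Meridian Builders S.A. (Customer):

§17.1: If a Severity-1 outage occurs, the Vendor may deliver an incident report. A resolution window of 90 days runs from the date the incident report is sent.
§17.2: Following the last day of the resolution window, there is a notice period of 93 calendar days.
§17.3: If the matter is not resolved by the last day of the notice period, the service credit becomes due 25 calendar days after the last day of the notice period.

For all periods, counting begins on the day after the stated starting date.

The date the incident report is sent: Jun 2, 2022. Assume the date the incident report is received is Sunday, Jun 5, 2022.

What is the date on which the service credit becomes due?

Dec 27, 2022

The last day of the resolution window: Jun 2, 2022 + 90 days = Aug 31, 2022.
Adding 93 calendar days to Aug 31, 2022 gives Dec 2, 2022, which is the last day of the notice period.
Adding 25 calendar days to Dec 2, 2022 gives Dec 27, 2022, which is the date on which the service credit becomes due.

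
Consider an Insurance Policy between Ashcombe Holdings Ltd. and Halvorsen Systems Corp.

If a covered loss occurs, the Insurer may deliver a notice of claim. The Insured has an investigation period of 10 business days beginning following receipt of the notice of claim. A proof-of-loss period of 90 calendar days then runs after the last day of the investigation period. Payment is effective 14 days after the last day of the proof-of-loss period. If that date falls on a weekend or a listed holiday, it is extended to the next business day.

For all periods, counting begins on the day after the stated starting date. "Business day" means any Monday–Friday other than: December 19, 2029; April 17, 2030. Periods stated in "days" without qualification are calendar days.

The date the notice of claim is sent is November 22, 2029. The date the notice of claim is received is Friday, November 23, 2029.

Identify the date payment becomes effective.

March 21, 2030

The last day of the investigation period: counting 10 business days from Friday, November 23, 2029 (Nov 26, Nov 27, Nov 28, Nov 29, Nov 30, Dec 3, Dec 4, Dec 5, Dec 6, Dec 7, skipping weekends) reaches Friday, December 7, 2029.
The last day of the proof-of-loss period: 90 calendar days after December 7, 2029 is March 7, 2030.
The date payment becomes effective: 14 calendar days after March 7, 2030 is March 21, 2030. March 21, 2030 is a Thursday and is not a listed holiday, so no roll-forward applies.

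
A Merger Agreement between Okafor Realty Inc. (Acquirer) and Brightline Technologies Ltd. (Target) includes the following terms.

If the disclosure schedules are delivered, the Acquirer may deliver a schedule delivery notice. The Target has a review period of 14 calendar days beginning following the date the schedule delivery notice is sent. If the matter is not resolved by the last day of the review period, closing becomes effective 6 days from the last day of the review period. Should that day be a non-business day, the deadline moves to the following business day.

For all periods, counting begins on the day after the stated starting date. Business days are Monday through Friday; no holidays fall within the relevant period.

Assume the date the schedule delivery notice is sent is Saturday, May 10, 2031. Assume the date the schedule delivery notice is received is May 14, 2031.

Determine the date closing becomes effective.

May 30, 2031

Adding 14 calendar days to May 10, 2031 gives May 24, 2031, which is the last day of the review period.
The date closing becomes effective: 6 calendar days after May 24, 2031 is May 30, 2031. May 30, 2031 is a Friday, so no roll-forward applies.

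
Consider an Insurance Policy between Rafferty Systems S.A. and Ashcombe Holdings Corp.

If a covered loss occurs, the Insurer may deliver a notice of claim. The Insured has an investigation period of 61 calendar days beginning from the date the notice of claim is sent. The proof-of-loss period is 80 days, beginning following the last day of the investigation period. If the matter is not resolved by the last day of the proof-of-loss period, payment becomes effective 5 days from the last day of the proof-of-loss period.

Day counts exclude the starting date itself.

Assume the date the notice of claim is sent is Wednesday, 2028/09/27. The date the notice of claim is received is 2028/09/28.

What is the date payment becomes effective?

Adding 61 calendar days to 2028/09/27 gives 2028/11/27, which is the last day of the investigation period.
The last day of the proof-of-loss period: 80 calendar days after 2028/11/27 is 2029/02/15.
The date payment becomes effective: 5 calendar days after 2029/02/15 is 2029/02/20.

2029/02/20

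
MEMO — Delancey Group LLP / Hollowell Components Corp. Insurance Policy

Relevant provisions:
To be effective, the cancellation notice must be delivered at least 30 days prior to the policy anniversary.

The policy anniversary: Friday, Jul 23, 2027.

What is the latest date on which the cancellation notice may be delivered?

Counting back 30 calendar days from Jul 23, 2027 gives Jun 23, 2027.

Jun 23, 2027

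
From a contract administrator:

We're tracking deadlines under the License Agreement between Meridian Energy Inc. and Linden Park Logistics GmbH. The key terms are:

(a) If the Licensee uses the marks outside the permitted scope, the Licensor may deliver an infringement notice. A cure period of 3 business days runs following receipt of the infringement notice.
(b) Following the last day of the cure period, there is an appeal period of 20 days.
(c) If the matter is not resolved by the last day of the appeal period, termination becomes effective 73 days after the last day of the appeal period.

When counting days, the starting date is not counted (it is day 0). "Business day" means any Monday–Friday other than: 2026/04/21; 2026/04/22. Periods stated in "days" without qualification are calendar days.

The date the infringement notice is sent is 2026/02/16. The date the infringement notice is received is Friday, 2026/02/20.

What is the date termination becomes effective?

The last day of the cure period: counting 3 business days from Friday, 2026/02/20 (Feb 23, Feb 24, Feb 25, skipping weekends) reaches Wednesday, 2026/02/25.
The last day of the appeal period: 2026/02/25 + 20 days = 2026/03/17.
Adding 73 calendar days to 2026/03/17 gives 2026/05/29, which is the date termination becomes effective.

2026/05/29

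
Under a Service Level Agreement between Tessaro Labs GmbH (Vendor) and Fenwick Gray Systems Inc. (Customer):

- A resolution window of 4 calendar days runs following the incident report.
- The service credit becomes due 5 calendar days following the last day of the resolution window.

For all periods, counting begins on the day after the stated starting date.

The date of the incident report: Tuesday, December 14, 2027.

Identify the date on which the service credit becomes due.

December 23, 2027

The last day of the resolution window: December 14, 2027 + 4 days = December 18, 2027.
Adding 5 calendar days to December 18, 2027 gives December 23, 2027, which is the date on which the service credit becomes due.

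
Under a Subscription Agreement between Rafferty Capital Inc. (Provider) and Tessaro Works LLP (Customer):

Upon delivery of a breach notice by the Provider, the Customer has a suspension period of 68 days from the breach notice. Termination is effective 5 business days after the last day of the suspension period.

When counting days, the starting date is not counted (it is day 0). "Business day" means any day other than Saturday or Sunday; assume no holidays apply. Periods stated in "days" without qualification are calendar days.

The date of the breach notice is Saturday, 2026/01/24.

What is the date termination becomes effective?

2026/04/09

The last day of the suspension period: 68 calendar days after 2026/01/24 is 2026/04/02.
From Thursday, 2026/04/02, 5 business days (Apr 3, Apr 6, Apr 7, Apr 8, Apr 9, skipping weekends) brings us to Thursday, 2026/04/09, which is the date termination becomes effective.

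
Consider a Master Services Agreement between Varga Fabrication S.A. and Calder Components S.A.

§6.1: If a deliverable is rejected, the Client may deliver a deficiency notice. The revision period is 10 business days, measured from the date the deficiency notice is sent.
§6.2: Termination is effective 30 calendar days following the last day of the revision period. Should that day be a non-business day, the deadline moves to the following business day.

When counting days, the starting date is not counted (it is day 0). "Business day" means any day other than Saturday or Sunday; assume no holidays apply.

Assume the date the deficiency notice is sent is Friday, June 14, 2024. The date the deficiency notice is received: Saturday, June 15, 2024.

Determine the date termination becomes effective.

The last day of the revision period: counting 10 business days from Friday, June 14, 2024 (Jun 17, Jun 18, Jun 19, Jun 20, Jun 21, Jun 24, Jun 25, Jun 26, Jun 27, Jun 28, skipping weekends) reaches Friday, June 28, 2024.
The date termination becomes effective: June 28, 2024 + 30 days = July 28, 2024. That falls on a Sunday, so it rolls to the next business day, Monday, July 29, 2024.

July 29, 2024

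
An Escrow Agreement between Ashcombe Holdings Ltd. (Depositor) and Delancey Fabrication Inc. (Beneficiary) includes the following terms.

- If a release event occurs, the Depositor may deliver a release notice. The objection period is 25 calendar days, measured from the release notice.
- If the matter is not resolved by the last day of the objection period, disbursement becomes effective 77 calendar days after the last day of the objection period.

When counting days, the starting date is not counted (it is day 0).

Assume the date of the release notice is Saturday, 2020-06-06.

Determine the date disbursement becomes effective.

2020-09-16

The last day of the objection period: 25 calendar days after 2020-06-06 is 2020-07-01.
The date disbursement becomes effective: 77 calendar days after 2020-07-01 is 2020-09-16.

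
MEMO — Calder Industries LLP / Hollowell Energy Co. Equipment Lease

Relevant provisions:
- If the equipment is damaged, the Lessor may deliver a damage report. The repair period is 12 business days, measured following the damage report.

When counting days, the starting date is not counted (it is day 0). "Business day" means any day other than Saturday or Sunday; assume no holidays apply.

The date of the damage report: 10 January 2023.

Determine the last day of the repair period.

26 January 2023

The last day of the repair period: counting 12 business days from Tuesday, 10 January 2023 (Jan 11, Jan 12, Jan 13, Jan 16, …, Jan 24, Jan 25, Jan 26, skipping weekends) reaches Thursday, 26 January 2023.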